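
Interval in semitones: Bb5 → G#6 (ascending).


Solution.
Absolute semitone position = octave×12 + chromatic position
Bb5: 5×12 + 10 = 70
G#6: 6×12 + 8 = 80
Difference = 80 - 70 = 10
= 10 semitones


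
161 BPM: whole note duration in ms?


Solution.
One quarter-note beat = 60000 / BPM = 60000 / 161 ms
Whole note = 4 × quarter note
Duration = 4 × 60000 / 161 = 240000 / 161
= 1490.7 ms


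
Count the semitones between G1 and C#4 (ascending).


Working:
Absolute semitone position = octave×12 + chromatic position
G1: 1×12 + 7 = 19
C#4: 4×12 + 1 = 49
Difference = 49 - 19 = 30
= 30 semitones


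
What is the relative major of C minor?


Step by step:
The relative major shares the key signature and is a minor 3rd above the minor tonic
A minor 3rd above C is Eb
→ relative major of C minor is Eb major
= Eb major


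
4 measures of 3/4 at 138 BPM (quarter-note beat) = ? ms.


Solution.
Quarter-note beat duration = 60000 / 138 ms
Beats per measure (3/4) = 3
One measure = 3 × 60000 / 138 = 180000 / 138 ms
4 measures = 4 × 180000 / 138 = 720000 / 138
= 5217.4 ms


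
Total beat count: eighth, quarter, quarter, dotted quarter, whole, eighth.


Beat values:
  eighth = 0.5 beats
  quarter = 1 beat
  quarter = 1 beat
  dotted quarter = 1.5 beats
  whole = 4 beats
  eighth = 0.5 beats
Sum = 0.5 + 1 + 1 + 1.5 + 4 + 0.5
= 8.5 beats


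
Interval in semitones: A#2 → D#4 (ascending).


Absolute semitone position = octave×12 + chromatic position
A#2: 2×12 + 10 = 34
D#4: 4×12 + 3 = 51
Difference = 51 - 34 = 17
= 17 semitones


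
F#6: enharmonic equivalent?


Enharmonic notes sound the same pitch but are spelled with different letter names
F# and Gb name the same pitch class
= Gb6


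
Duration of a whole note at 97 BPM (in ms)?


Reasoning:
One quarter-note beat = 60000 / BPM = 60000 / 97 ms
Whole note = 4 × quarter note
Duration = 4 × 60000 / 97 = 240000 / 97
= 2474.2 ms


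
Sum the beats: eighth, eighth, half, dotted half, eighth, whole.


Beat values:
  eighth = 0.5 beats
  eighth = 0.5 beats
  half = 2 beats
  dotted half = 3 beats
  eighth = 0.5 beats
  whole = 4 beats
Sum = 0.5 + 0.5 + 2 + 3 + 0.5 + 4
= 10.5 beats


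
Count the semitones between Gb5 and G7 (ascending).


Let's work it out.
Absolute semitone position = octave×12 + chromatic position
Gb5: 5×12 + 6 = 66
G7: 7×12 + 7 = 91
Difference = 91 - 66 = 25
= 25 semitones


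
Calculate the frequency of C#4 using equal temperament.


Working:
f = 440 × 2^(n/12) where n = semitones from A4
C#4: -8 semitones from A4
f = 440 × 2^(-8/12)
f = 277.18 Hz


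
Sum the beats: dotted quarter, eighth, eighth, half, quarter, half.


Beat values:
  dotted quarter = 1.5 beats
  eighth = 0.5 beats
  eighth = 0.5 beats
  half = 2 beats
  quarter = 1 beat
  half = 2 beats
Sum = 1.5 + 0.5 + 0.5 + 2 + 1 + 2
= 7.5 beats


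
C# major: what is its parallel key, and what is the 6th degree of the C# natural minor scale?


Parallel keys share the same tonic but differ in mode
C# major → parallel is C# minor
C# natural minor scale: C# D# E F# G# A B
= C# minor; 6th degree = A


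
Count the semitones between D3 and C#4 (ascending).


Reasoning:
Absolute semitone position = octave×12 + chromatic position
D3: 3×12 + 2 = 38
C#4: 4×12 + 1 = 49
Difference = 49 - 38 = 11
= 11 semitones


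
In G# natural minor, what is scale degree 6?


Step by step:
Natural minor scale pattern: W-H-W-W-H-W-W (2-1-2-2-1-2-2 semitones)
Starting from G#:
  G# + 2 semitones → A#
  A# + 1 semitone → B
  B + 2 semitones → C#
  C# + 2 semitones → D#
  D# + 1 semitone → E
  E + 2 semitones → F#
  F# + 2 semitones → G#
Scale: G# A# B C# D# E F#
Degree 6 = E


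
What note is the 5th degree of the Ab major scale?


Solution.
Major scale pattern: W-W-H-W-W-W-H (2-2-1-2-2-2-1 semitones)
Starting from Ab:
  Ab + 2 semitones → Bb
  Bb + 2 semitones → C
  C + 1 semitone → Db
  Db + 2 semitones → Eb
  Eb + 2 semitones → F
  F + 2 semitones → G
  G + 1 semitone → Ab
Scale: Ab Bb C Db Eb F G
Degree 5 = Eb


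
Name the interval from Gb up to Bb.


Letter names: G → B spans 3 letter names → a 3rd
Semitones: Gb → Bb = 4 half-steps
A 3rd of 4 semitones is a major 3rd
= major 3rd


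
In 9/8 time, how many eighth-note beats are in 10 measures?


Time signature 9/8: the bottom number 8 means the eighth note gets one count
The top number 9 means 9 eighth-note beats per measure
Total = 9 × 10 measures
= 90 eighth-note beats


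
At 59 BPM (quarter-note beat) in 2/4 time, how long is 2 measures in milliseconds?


Quarter-note beat duration = 60000 / 59 ms
Beats per measure (2/4) = 2
One measure = 2 × 60000 / 59 = 120000 / 59 ms
2 measures = 2 × 120000 / 59 = 240000 / 59
= 4067.8 ms


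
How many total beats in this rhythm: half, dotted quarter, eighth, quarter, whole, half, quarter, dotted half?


Reasoning:
Beat values:
  half = 2 beats
  dotted quarter = 1.5 beats
  eighth = 0.5 beats
  quarter = 1 beat
  whole = 4 beats
  half = 2 beats
  quarter = 1 beat
  dotted half = 3 beats
Sum = 2 + 1.5 + 0.5 + 1 + 4 + 2 + 1 + 3
= 15 beats


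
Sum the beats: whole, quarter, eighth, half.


Beat values:
  whole = 4 beats
  quarter = 1 beat
  eighth = 0.5 beats
  half = 2 beats
Sum = 4 + 1 + 0.5 + 2
= 7.5 beats


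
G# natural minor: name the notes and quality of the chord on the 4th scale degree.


Let's work it out.
G# natural minor scale: G# A# B C# D# E F#
Diatonic triad on degree 4 stacks scale notes 4, 6, 1: C# E G#
C#→E = 3 semitones; C#→G# = 7 semitones → minor triad
= C# E G# (minor)


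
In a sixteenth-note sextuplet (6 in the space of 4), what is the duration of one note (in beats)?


Sextuplet: 6 notes occupy the space of 4 sixteenth notes
Space = 4 × 1/4 = 1 beat
Each sextuplet note = 1 / 6 = 1/6 beats
= 1/6 beats


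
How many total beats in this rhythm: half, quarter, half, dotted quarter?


Beat values:
  half = 2 beats
  quarter = 1 beat
  half = 2 beats
  dotted quarter = 1.5 beats
Sum = 2 + 1 + 2 + 1.5
= 6.5 beats


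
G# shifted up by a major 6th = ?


Let's work it out.
major 6th: 6 letter names, 9 semitones
Letter: G + 5 → E
Pitch: G# + 9 semitones, spelled as an E → E#
= E#


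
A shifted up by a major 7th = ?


major 7th: 7 letter names, 11 semitones
Letter: A + 6 → G
Pitch: A + 11 semitones, spelled as a G → G#
= G#


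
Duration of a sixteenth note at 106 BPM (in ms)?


Step by step:
One quarter-note beat = 60000 / BPM = 60000 / 106 ms
Sixteenth note = 1/4 × quarter note
Duration = 1/4 × 60000 / 106 = 15000 / 106
= 141.5 ms


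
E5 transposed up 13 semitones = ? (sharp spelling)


E5: chromatic position 4 in octave 5 → absolute = 5×12 + 4 = 64
Transpose up 13: 64 + 13 = 77
77 = 6×12 + 5 → F in octave 6
Result = F6


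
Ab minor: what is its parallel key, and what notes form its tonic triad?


Step by step:
Parallel keys share the same tonic but differ in mode
Ab minor → parallel is Ab major
Tonic triad of Ab major = Ab C Eb
= Ab major; triad = Ab C Eb


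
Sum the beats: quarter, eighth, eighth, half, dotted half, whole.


Let's work it out.
Beat values:
  quarter = 1 beat
  eighth = 0.5 beats
  eighth = 0.5 beats
  half = 2 beats
  dotted half = 3 beats
  whole = 4 beats
Sum = 1 + 0.5 + 0.5 + 2 + 3 + 4
= 11 beats


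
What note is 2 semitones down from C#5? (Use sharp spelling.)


C#5: chromatic position 1 in octave 5 → absolute = 5×12 + 1 = 61
Transpose down 2: 61 - 2 = 59
59 = 4×12 + 11 → B in octave 4
Result = B4


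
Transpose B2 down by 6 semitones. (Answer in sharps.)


B2: chromatic position 11 in octave 2 → absolute = 2×12 + 11 = 35
Transpose down 6: 35 - 6 = 29
29 = 2×12 + 5 → F in octave 2
Result = F2


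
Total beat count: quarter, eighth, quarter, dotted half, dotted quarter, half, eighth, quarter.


Beat values:
  quarter = 1 beat
  eighth = 0.5 beats
  quarter = 1 beat
  dotted half = 3 beats
  dotted quarter = 1.5 beats
  half = 2 beats
  eighth = 0.5 beats
  quarter = 1 beat
Sum = 1 + 0.5 + 1 + 3 + 1.5 + 2 + 0.5 + 1
= 10.5 beats


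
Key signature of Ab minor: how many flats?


Solution.
Flat minor keys: A(0), D(1), G(2), C(3), F(4), Bb(5), Eb(6), Ab(7)
Ab minor has 7 flats
Order of flats: Bb Eb Ab Db Gb Cb Fb → first 7: Bb, Eb, Ab, Db, Gb, Cb, Fb
= 7 flats


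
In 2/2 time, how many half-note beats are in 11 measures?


Solution.
Time signature 2/2: the bottom number 2 means the half note gets one count
The top number 2 means 2 half-note beats per measure
Total = 2 × 11 measures
= 22 half-note beats


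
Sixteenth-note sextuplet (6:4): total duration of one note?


Working:
Sextuplet: 6 notes occupy the space of 4 sixteenth notes
Space = 4 × 1/4 = 1 beat
Each sextuplet note = 1 / 6 = 1/6 beats
= 1/6 beats


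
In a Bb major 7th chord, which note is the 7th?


Reasoning:
Major 7th chord = root + major 3rd + perfect 5th + major 7th
Seventh chords stack in thirds, so the letter names are B-D-F-A
Root: Bb
Major 3rd above Bb: D
Perfect 5th above Bb: F
Major 7th above Bb: A
The 7th = A


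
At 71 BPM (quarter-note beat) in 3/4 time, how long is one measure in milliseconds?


Let's work it out.
Quarter-note beat duration = 60000 / 71 ms
Beats per measure (3/4) = 3
One measure = 3 × 60000 / 71 = 180000 / 71 ms
= 2535.2 ms


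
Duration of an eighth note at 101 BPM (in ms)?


Step by step:
One quarter-note beat = 60000 / BPM = 60000 / 101 ms
Eighth note = 1/2 × quarter note
Duration = 1/2 × 60000 / 101 = 30000 / 101
= 297.0 ms


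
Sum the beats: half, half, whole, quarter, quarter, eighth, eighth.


Solution.
Beat values:
  half = 2 beats
  half = 2 beats
  whole = 4 beats
  quarter = 1 beat
  quarter = 1 beat
  eighth = 0.5 beats
  eighth = 0.5 beats
Sum = 2 + 2 + 4 + 1 + 1 + 0.5 + 0.5
= 11 beats


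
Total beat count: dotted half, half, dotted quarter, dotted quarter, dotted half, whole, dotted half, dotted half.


Working:
Beat values:
  dotted half = 3 beats
  half = 2 beats
  dotted quarter = 1.5 beats
  dotted quarter = 1.5 beats
  dotted half = 3 beats
  whole = 4 beats
  dotted half = 3 beats
  dotted half = 3 beats
Sum = 3 + 2 + 1.5 + 1.5 + 3 + 4 + 3 + 3
= 21 beats


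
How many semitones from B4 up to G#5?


Let's work it out.
Absolute semitone position = octave×12 + chromatic position
B4: 4×12 + 11 = 59
G#5: 5×12 + 8 = 68
Difference = 68 - 59 = 9
= 9 semitones


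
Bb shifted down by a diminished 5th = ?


Working:
diminished 5th: 5 letter names, 6 semitones
Letter: B - 4 → E
Pitch: Bb - 6 semitones, spelled as an E → E
= E


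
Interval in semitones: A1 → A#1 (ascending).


Let's work it out.
Absolute semitone position = octave×12 + chromatic position
A1: 1×12 + 9 = 21
A#1: 1×12 + 10 = 22
Difference = 22 - 21 = 1
= 1 semitone


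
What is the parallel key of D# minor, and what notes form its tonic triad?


Reasoning:
Parallel keys share the same tonic but differ in mode
D# minor → parallel is D# major
Tonic triad of D# major = D# F## A#
= D# major; triad = D# F## A#


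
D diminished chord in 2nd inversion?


Reasoning:
Root position: D F Ab
2nd inversion: move root and 3rd up an octave
Bass note: Ab
Notes (bottom to top) = Ab D F


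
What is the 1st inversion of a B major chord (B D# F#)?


Root position: B D# F#
1st inversion: move root up an octave
Bass note: D#
Notes (bottom to top) = D# F# B


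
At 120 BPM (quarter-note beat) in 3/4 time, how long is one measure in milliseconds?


Quarter-note beat duration = 60000 / 120 ms
Beats per measure (3/4) = 3
One measure = 3 × 60000 / 120 = 180000 / 120 ms
= 1500.0 ms


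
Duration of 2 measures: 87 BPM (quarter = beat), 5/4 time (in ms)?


Step by step:
Quarter-note beat duration = 60000 / 87 ms
Beats per measure (5/4) = 5
One measure = 5 × 60000 / 87 = 300000 / 87 ms
2 measures = 2 × 300000 / 87 = 600000 / 87
= 6896.6 ms


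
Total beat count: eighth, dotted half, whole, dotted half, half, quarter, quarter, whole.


Solution.
Beat values:
  eighth = 0.5 beats
  dotted half = 3 beats
  whole = 4 beats
  dotted half = 3 beats
  half = 2 beats
  quarter = 1 beat
  quarter = 1 beat
  whole = 4 beats
Sum = 0.5 + 3 + 4 + 3 + 2 + 1 + 1 + 4
= 18.5 beats


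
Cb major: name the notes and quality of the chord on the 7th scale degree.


Reasoning:
Cb major scale: Cb Db Eb Fb Gb Ab Bb
Diatonic triad on degree 7 stacks scale notes 7, 2, 4: Bb Db Fb
Bb→Db = 3 semitones; Bb→Fb = 6 semitones → diminished triad
= Bb Db Fb (diminished)


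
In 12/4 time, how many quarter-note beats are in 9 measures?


Working:
Time signature 12/4: the bottom number 4 means the quarter note gets one count
The top number 12 means 12 quarter-note beats per measure
Total = 12 × 9 measures
= 108 quarter-note beats


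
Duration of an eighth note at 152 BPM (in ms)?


Reasoning:
One quarter-note beat = 60000 / BPM = 60000 / 152 ms
Eighth note = 1/2 × quarter note
Duration = 1/2 × 60000 / 152 = 30000 / 152
= 197.4 ms


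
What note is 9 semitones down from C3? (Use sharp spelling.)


Step by step:
C3: chromatic position 0 in octave 3 → absolute = 3×12 + 0 = 36
Transpose down 9: 36 - 9 = 27
27 = 2×12 + 3 → D# in octave 2
Result = D#2


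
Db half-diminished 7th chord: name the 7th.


Reasoning:
Half-diminished 7th chord = root + minor 3rd + diminished 5th + minor 7th
Seventh chords stack in thirds, so the letter names are D-F-A-C
Root: Db
Minor 3rd above Db: Fb
Diminished 5th above Db: Abb
Minor 7th above Db: Cb
The 7th = Cb


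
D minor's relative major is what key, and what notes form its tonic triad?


The relative major shares the key signature and is a minor 3rd above the minor tonic
A minor 3rd above D is F
→ relative major of D minor is F major
Tonic triad of F major = root + major 3rd + perfect 5th = F A C
= F major; triad = F A C


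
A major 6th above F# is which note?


Let's work it out.
A 6th spans 6 letter names, so from F we land on D
A major 6th = 9 semitones above F#
Spell D at that pitch: D#
= D#


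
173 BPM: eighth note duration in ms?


Reasoning:
One quarter-note beat = 60000 / BPM = 60000 / 173 ms
Eighth note = 1/2 × quarter note
Duration = 1/2 × 60000 / 173 = 30000 / 173
= 173.4 ms


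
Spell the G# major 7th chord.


Working:
Major 7th chord = root + major 3rd + perfect 5th + major 7th
Seventh chords stack in thirds, so the letter names are G-B-D-F
Root: G#
Major 3rd above G#: B#
Perfect 5th above G#: D#
Major 7th above G#: F##
Chord = G# B# D# F##


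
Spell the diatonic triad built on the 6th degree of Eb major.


Let's work it out.
Eb major scale: Eb F G Ab Bb C D
Diatonic triad on degree 6 stacks scale notes 6, 1, 3: C Eb G
C→Eb = 3 semitones; C→G = 7 semitones → minor triad
= C Eb G (minor)


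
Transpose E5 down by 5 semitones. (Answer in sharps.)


Step by step:
E5: chromatic position 4 in octave 5 → absolute = 5×12 + 4 = 64
Transpose down 5: 64 - 5 = 59
59 = 4×12 + 11 → B in octave 4
Result = B4


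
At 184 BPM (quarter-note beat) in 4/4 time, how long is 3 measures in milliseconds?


Step by step:
Quarter-note beat duration = 60000 / 184 ms
Beats per measure (4/4) = 4
One measure = 4 × 60000 / 184 = 240000 / 184 ms
3 measures = 3 × 240000 / 184 = 720000 / 184
= 3913.0 ms


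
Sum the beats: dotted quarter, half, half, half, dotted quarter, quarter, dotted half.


Let's work it out.
Beat values:
  dotted quarter = 1.5 beats
  half = 2 beats
  half = 2 beats
  half = 2 beats
  dotted quarter = 1.5 beats
  quarter = 1 beat
  dotted half = 3 beats
Sum = 1.5 + 2 + 2 + 2 + 1.5 + 1 + 3
= 13 beats


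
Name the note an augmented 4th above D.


Step by step:
A 4th spans 4 letter names, so from D we land on G
An augmented 4th = 6 semitones above D
Spell G at that pitch: G#
= G#


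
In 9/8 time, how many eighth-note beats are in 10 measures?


Let's work it out.
Time signature 9/8: the bottom number 8 means the eighth note gets one count
The top number 9 means 9 eighth-note beats per measure
Total = 9 × 10 measures
= 90 eighth-note beats


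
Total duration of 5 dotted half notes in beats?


Base half note = 2 beats
Dot 1 adds half the previous value: +1
One dotted half = 2 + 1 = 3
5 of them = 5 × 3 = 15
= 15 beats


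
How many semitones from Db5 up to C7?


Working:
Absolute semitone position = octave×12 + chromatic position
Db5: 5×12 + 1 = 61
C7: 7×12 + 0 = 84
Difference = 84 - 61 = 23
= 23 semitones


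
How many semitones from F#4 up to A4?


Let's work it out.
Absolute semitone position = octave×12 + chromatic position
F#4: 4×12 + 6 = 54
A4: 4×12 + 9 = 57
Difference = 57 - 54 = 3
= 3 semitones


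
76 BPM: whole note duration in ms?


Reasoning:
One quarter-note beat = 60000 / BPM = 60000 / 76 ms
Whole note = 4 × quarter note
Duration = 4 × 60000 / 76 = 240000 / 76
= 3157.9 ms


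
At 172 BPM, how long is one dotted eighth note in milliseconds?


Working:
One quarter-note beat = 60000 / BPM = 60000 / 172 ms
Dotted eighth note = 3/4 × quarter note
Duration = 3/4 × 60000 / 172 = 45000 / 172
= 261.6 ms


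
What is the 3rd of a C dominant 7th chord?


Solution.
Dominant 7th chord = root + major 3rd + perfect 5th + minor 7th
Seventh chords stack in thirds, so the letter names are C-E-G-B
Root: C
Major 3rd above C: E
Perfect 5th above C: G
Minor 7th above C: Bb
The 3rd = E


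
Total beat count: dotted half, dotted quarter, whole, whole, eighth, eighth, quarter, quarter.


Let's work it out.
Beat values:
  dotted half = 3 beats
  dotted quarter = 1.5 beats
  whole = 4 beats
  whole = 4 beats
  eighth = 0.5 beats
  eighth = 0.5 beats
  quarter = 1 beat
  quarter = 1 beat
Sum = 3 + 1.5 + 4 + 4 + 0.5 + 0.5 + 1 + 1
= 15.5 beats


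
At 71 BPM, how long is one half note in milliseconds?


Step by step:
One quarter-note beat = 60000 / BPM = 60000 / 71 ms
Half note = 2 × quarter note
Duration = 2 × 60000 / 71 = 120000 / 71
= 1690.1 ms


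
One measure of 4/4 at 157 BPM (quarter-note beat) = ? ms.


Solution.
Quarter-note beat duration = 60000 / 157 ms
Beats per measure (4/4) = 4
One measure = 4 × 60000 / 157 = 240000 / 157 ms
= 1528.7 ms


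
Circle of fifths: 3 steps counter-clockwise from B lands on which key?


Let's work it out.
Each counter-clockwise step moves down a perfect 5th (= up a perfect 4th)
From B: B → E → A → D
= D


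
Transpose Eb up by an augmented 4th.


Let's work it out.
augmented 4th: 4 letter names, 6 semitones
Letter: E + 3 → A
Pitch: Eb + 6 semitones, spelled as an A → A
= A


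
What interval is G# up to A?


Letter names: G → A spans 2 letter names → a 2nd
Semitones: G# → A = 1 half-step
A 2nd of 1 semitone is a minor 2nd
= minor 2nd


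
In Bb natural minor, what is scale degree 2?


Reasoning:
Natural minor scale pattern: W-H-W-W-H-W-W (2-1-2-2-1-2-2 semitones)
Starting from Bb:
  Bb + 2 semitones → C
  C + 1 semitone → Db
  Db + 2 semitones → Eb
  Eb + 2 semitones → F
  F + 1 semitone → Gb
  Gb + 2 semitones → Ab
  Ab + 2 semitones → Bb
Scale: Bb C Db Eb F Gb Ab
Degree 2 = C


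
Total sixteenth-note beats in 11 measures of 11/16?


Reasoning:
Time signature 11/16: the bottom number 16 means the sixteenth note gets one count
The top number 11 means 11 sixteenth-note beats per measure
Total = 11 × 11 measures
= 121 sixteenth-note beats


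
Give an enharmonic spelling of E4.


Reasoning:
Enharmonic notes sound the same pitch but are spelled with different letter names
E and Fb name the same pitch class
= Fb4


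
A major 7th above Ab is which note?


Solution.
A 7th spans 7 letter names, so from A we land on G
A major 7th = 11 semitones above Ab
Spell G at that pitch: G
= G


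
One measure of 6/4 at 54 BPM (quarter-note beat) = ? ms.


Solution.
Quarter-note beat duration = 60000 / 54 ms
Beats per measure (6/4) = 6
One measure = 6 × 60000 / 54 = 360000 / 54 ms
= 6666.7 ms


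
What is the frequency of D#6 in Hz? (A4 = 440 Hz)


Working:
f = 440 × 2^(n/12) where n = semitones from A4
D#6: 18 semitones from A4
f = 440 × 2^(18/12)
f = 1244.51 Hz


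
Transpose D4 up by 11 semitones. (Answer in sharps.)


Solution.
D4: chromatic position 2 in octave 4 → absolute = 4×12 + 2 = 50
Transpose up 11: 50 + 11 = 61
61 = 5×12 + 1 → C# in octave 5
Result = C#5


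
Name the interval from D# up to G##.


Let's work it out.
Letter names: D → G spans 4 letter names → a 4th
Semitones: D# → G## = 6 half-steps
A 4th of 6 semitones is an augmented 4th
= augmented 4th


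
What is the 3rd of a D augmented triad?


Reasoning:
Augmented triad = root + major 3rd (4 semitones) + augmented 5th (8 semitones)
A triad on D stacks thirds, so the chord tones use letter names D-F-A
Root: D
Major 3rd above D: F#
Augmented 5th above D: A#
The 3rd = F#


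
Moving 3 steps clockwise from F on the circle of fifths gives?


Reasoning:
Each clockwise step on the circle of fifths moves up a perfect 5th
From F: F → C → G → D
= D


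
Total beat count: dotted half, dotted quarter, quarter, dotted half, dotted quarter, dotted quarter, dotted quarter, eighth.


Let's work it out.
Beat values:
  dotted half = 3 beats
  dotted quarter = 1.5 beats
  quarter = 1 beat
  dotted half = 3 beats
  dotted quarter = 1.5 beats
  dotted quarter = 1.5 beats
  dotted quarter = 1.5 beats
  eighth = 0.5 beats
Sum = 3 + 1.5 + 1 + 3 + 1.5 + 1.5 + 1.5 + 0.5
= 13.5 beats


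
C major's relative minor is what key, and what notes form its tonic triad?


Solution.
The relative minor shares the major's key signature and starts on its 6th degree
6th degree = a major 6th above the tonic; a major 6th above C is A
→ relative minor of C major is A minor
Tonic triad of A minor = root + minor 3rd + perfect 5th = A C E
= A minor; triad = A C E


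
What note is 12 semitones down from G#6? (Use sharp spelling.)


G#6: chromatic position 8 in octave 6 → absolute = 6×12 + 8 = 80
Transpose down 12: 80 - 12 = 68
68 = 5×12 + 8 → G# in octave 5
Result = G#5


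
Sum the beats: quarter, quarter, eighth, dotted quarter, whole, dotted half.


Working:
Beat values:
  quarter = 1 beat
  quarter = 1 beat
  eighth = 0.5 beats
  dotted quarter = 1.5 beats
  whole = 4 beats
  dotted half = 3 beats
Sum = 1 + 1 + 0.5 + 1.5 + 4 + 3
= 11 beats


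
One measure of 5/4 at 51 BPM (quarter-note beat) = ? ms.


Reasoning:
Quarter-note beat duration = 60000 / 51 ms
Beats per measure (5/4) = 5
One measure = 5 × 60000 / 51 = 300000 / 51 ms
= 5882.4 ms


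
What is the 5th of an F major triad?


Step by step:
Major triad = root + major 3rd (4 semitones) + perfect 5th (7 semitones)
A triad on F stacks thirds, so the chord tones use letter names F-A-C
Root: F
Major 3rd above F: A
Perfect 5th above F: C
The 5th = C


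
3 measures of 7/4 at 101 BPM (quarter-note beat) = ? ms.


Step by step:
Quarter-note beat duration = 60000 / 101 ms
Beats per measure (7/4) = 7
One measure = 7 × 60000 / 101 = 420000 / 101 ms
3 measures = 3 × 420000 / 101 = 1260000 / 101
= 12475.2 ms


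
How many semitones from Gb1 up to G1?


Absolute semitone position = octave×12 + chromatic position
Gb1: 1×12 + 6 = 18
G1: 1×12 + 7 = 19
Difference = 19 - 18 = 1
= 1 semitone


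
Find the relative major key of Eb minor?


The relative major shares the key signature and is a minor 3rd above the minor tonic
A minor 3rd above Eb is Gb
→ relative major of Eb minor is Gb major
= Gb major


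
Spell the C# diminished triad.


Solution.
Diminished triad = root + minor 3rd (3 semitones) + diminished 5th (6 semitones)
A triad on C# stacks thirds, so the chord tones use letter names C-E-G
Root: C#
Minor 3rd above C#: E
Diminished 5th above C#: G
Chord = C# E G


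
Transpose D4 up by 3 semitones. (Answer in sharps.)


Solution.
D4: chromatic position 2 in octave 4 → absolute = 4×12 + 2 = 50
Transpose up 3: 50 + 3 = 53
53 = 4×12 + 5 → F in octave 4
Result = F4


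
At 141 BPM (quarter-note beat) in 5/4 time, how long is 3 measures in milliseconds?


Step by step:
Quarter-note beat duration = 60000 / 141 ms
Beats per measure (5/4) = 5
One measure = 5 × 60000 / 141 = 300000 / 141 ms
3 measures = 3 × 300000 / 141 = 900000 / 141
= 6383.0 ms


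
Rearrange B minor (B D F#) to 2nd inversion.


Root position: B D F#
2nd inversion: move root and 3rd up an octave
Bass note: F#
Notes (bottom to top) = F# B D


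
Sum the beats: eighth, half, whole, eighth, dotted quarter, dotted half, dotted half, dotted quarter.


Let's work it out.
Beat values:
  eighth = 0.5 beats
  half = 2 beats
  whole = 4 beats
  eighth = 0.5 beats
  dotted quarter = 1.5 beats
  dotted half = 3 beats
  dotted half = 3 beats
  dotted quarter = 1.5 beats
Sum = 0.5 + 2 + 4 + 0.5 + 1.5 + 3 + 3 + 1.5
= 16 beats


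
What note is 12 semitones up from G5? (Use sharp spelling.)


G5: chromatic position 7 in octave 5 → absolute = 5×12 + 7 = 67
Transpose up 12: 67 + 12 = 79
79 = 6×12 + 7 → G in octave 6
Result = G6


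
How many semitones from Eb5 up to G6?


Step by step:
Absolute semitone position = octave×12 + chromatic position
Eb5: 5×12 + 3 = 63
G6: 6×12 + 7 = 79
Difference = 79 - 63 = 16
= 16 semitones


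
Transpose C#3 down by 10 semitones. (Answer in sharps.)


Solution.
C#3: chromatic position 1 in octave 3 → absolute = 3×12 + 1 = 37
Transpose down 10: 37 - 10 = 27
27 = 2×12 + 3 → D# in octave 2
Result = D#2


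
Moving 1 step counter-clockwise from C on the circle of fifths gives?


Working:
Each counter-clockwise step moves down a perfect 5th (= up a perfect 4th)
From C: C → F
= F


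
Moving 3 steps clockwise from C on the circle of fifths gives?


Reasoning:
Each clockwise step on the circle of fifths moves up a perfect 5th
From C: C → G → D → A
= A


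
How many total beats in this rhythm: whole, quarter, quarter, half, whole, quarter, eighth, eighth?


Working:
Beat values:
  whole = 4 beats
  quarter = 1 beat
  quarter = 1 beat
  half = 2 beats
  whole = 4 beats
  quarter = 1 beat
  eighth = 0.5 beats
  eighth = 0.5 beats
Sum = 4 + 1 + 1 + 2 + 4 + 1 + 0.5 + 0.5
= 14 beats


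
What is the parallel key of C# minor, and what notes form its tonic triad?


Working:
Parallel keys share the same tonic but differ in mode
C# minor → parallel is C# major
Tonic triad of C# major = C# E# G#
= C# major; triad = C# E# G#


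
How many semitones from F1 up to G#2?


Absolute semitone position = octave×12 + chromatic position
F1: 1×12 + 5 = 17
G#2: 2×12 + 8 = 32
Difference = 32 - 17 = 15
= 15 semitones


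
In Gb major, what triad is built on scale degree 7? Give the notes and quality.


Gb major scale: Gb Ab Bb Cb Db Eb F
Diatonic triad on degree 7 stacks scale notes 7, 2, 4: F Ab Cb
F→Ab = 3 semitones; F→Cb = 6 semitones → diminished triad
= F Ab Cb (diminished)


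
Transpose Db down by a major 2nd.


Step by step:
major 2nd: 2 letter names, 2 semitones
Letter: D - 1 → C
Pitch: Db - 2 semitones, spelled as a C → Cb
= Cb


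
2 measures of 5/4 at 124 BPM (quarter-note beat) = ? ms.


Solution.
Quarter-note beat duration = 60000 / 124 ms
Beats per measure (5/4) = 5
One measure = 5 × 60000 / 124 = 300000 / 124 ms
2 measures = 2 × 300000 / 124 = 600000 / 124
= 4838.7 ms


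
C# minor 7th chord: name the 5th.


Minor 7th chord = root + minor 3rd + perfect 5th + minor 7th
Seventh chords stack in thirds, so the letter names are C-E-G-B
Root: C#
Minor 3rd above C#: E
Perfect 5th above C#: G#
Minor 7th above C#: B
The 5th = G#


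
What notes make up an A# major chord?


Major triad = root + major 3rd (4 semitones) + perfect 5th (7 semitones)
A triad on A# stacks thirds, so the chord tones use letter names A-C-E
Root: A#
Major 3rd above A#: C##
Perfect 5th above A#: E#
Chord = A# C## E#


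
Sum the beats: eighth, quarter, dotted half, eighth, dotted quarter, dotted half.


Beat values:
  eighth = 0.5 beats
  quarter = 1 beat
  dotted half = 3 beats
  eighth = 0.5 beats
  dotted quarter = 1.5 beats
  dotted half = 3 beats
Sum = 0.5 + 1 + 3 + 0.5 + 1.5 + 3
= 9.5 beats


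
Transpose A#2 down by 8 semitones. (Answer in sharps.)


A#2: chromatic position 10 in octave 2 → absolute = 2×12 + 10 = 34
Transpose down 8: 34 - 8 = 26
26 = 2×12 + 2 → D in octave 2
Result = D2


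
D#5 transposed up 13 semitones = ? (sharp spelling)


Working:
D#5: chromatic position 3 in octave 5 → absolute = 5×12 + 3 = 63
Transpose up 13: 63 + 13 = 76
76 = 6×12 + 4 → E in octave 6
Result = E6


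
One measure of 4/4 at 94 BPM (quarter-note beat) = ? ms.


Reasoning:
Quarter-note beat duration = 60000 / 94 ms
Beats per measure (4/4) = 4
One measure = 4 × 60000 / 94 = 240000 / 94 ms
= 2553.2 ms


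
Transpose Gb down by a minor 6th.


Step by step:
minor 6th: 6 letter names, 8 semitones
Letter: G - 5 → B
Pitch: Gb - 8 semitones, spelled as a B → Bb
= Bb


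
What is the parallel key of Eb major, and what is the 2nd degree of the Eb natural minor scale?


Let's work it out.
Parallel keys share the same tonic but differ in mode
Eb major → parallel is Eb minor
Eb natural minor scale: Eb F Gb Ab Bb Cb Db
= Eb minor; 2nd degree = F


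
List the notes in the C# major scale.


Let's work it out.
Major scale pattern: W-W-H-W-W-W-H (2-2-1-2-2-2-1 semitones)
Starting from C#:
  C# + 2 semitones → D#
  D# + 2 semitones → E#
  E# + 1 semitone → F#
  F# + 2 semitones → G#
  G# + 2 semitones → A#
  A# + 2 semitones → B#
  B# + 1 semitone → C#
Scale = C# D# E# F# G# A# B#


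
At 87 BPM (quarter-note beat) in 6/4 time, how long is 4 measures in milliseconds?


Reasoning:
Quarter-note beat duration = 60000 / 87 ms
Beats per measure (6/4) = 6
One measure = 6 × 60000 / 87 = 360000 / 87 ms
4 measures = 4 × 360000 / 87 = 1440000 / 87
= 16551.7 ms


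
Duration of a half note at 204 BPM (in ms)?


Reasoning:
One quarter-note beat = 60000 / BPM = 60000 / 204 ms
Half note = 2 × quarter note
Duration = 2 × 60000 / 204 = 120000 / 204
= 588.2 ms


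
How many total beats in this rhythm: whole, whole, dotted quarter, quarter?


Step by step:
Beat values:
  whole = 4 beats
  whole = 4 beats
  dotted quarter = 1.5 beats
  quarter = 1 beat
Sum = 4 + 4 + 1.5 + 1
= 10.5 beats


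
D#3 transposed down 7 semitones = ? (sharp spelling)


D#3: chromatic position 3 in octave 3 → absolute = 3×12 + 3 = 39
Transpose down 7: 39 - 7 = 32
32 = 2×12 + 8 → G# in octave 2
Result = G#2


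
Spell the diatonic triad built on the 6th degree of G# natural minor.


Let's work it out.
G# natural minor scale: G# A# B C# D# E F#
Diatonic triad on degree 6 stacks scale notes 6, 1, 3: E G# B
E→G# = 4 semitones; E→B = 7 semitones → major triad
= E G# B (major)


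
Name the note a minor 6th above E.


Step by step:
A 6th spans 6 letter names, so from E we land on C
A minor 6th = 8 semitones above E
Spell C at that pitch: C
= C


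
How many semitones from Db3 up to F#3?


Absolute semitone position = octave×12 + chromatic position
Db3: 3×12 + 1 = 37
F#3: 3×12 + 6 = 42
Difference = 42 - 37 = 5
= 5 semitones


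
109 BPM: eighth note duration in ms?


One quarter-note beat = 60000 / BPM = 60000 / 109 ms
Eighth note = 1/2 × quarter note
Duration = 1/2 × 60000 / 109 = 30000 / 109
= 275.2 ms


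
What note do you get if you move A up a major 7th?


Working:
major 7th: 7 letter names, 11 semitones
Letter: A + 6 → G
Pitch: A + 11 semitones, spelled as a G → G#
= G#


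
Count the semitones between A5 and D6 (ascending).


Let's work it out.
Absolute semitone position = octave×12 + chromatic position
A5: 5×12 + 9 = 69
D6: 6×12 + 2 = 74
Difference = 74 - 69 = 5
= 5 semitones


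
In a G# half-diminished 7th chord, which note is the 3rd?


Working:
Half-diminished 7th chord = root + minor 3rd + diminished 5th + minor 7th
Seventh chords stack in thirds, so the letter names are G-B-D-F
Root: G#
Minor 3rd above G#: B
Diminished 5th above G#: D
Minor 7th above G#: F#
The 3rd = B


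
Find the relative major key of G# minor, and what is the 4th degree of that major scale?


Reasoning:
The relative major shares the key signature and is a minor 3rd above the minor tonic
A minor 3rd above G# is B
→ relative major of G# minor is B major
B major scale: B C# D# E F# G# A#
= B major; 4th degree = E


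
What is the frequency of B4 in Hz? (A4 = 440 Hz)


Reasoning:
f = 440 × 2^(n/12) where n = semitones from A4
B4: 2 semitones from A4
f = 440 × 2^(2/12)
f = 493.88 Hz


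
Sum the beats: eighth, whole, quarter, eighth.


Beat values:
  eighth = 0.5 beats
  whole = 4 beats
  quarter = 1 beat
  eighth = 0.5 beats
Sum = 0.5 + 4 + 1 + 0.5
= 6 beats


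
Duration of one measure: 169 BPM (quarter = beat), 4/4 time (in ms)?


Solution.
Quarter-note beat duration = 60000 / 169 ms
Beats per measure (4/4) = 4
One measure = 4 × 60000 / 169 = 240000 / 169 ms
= 1420.1 ms


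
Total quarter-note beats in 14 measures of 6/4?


Step by step:
Time signature 6/4: the bottom number 4 means the quarter note gets one count
The top number 6 means 6 quarter-note beats per measure
Total = 6 × 14 measures
= 84 quarter-note beats


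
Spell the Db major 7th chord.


Solution.
Major 7th chord = root + major 3rd + perfect 5th + major 7th
Seventh chords stack in thirds, so the letter names are D-F-A-C
Root: Db
Major 3rd above Db: F
Perfect 5th above Db: Ab
Major 7th above Db: C
Chord = Db F Ab C


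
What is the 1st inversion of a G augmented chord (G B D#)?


Solution.
Root position: G B D#
1st inversion: move root up an octave
Bass note: B
Notes (bottom to top) = B D# G


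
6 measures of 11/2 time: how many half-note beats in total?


Time signature 11/2: the bottom number 2 means the half note gets one count
The top number 11 means 11 half-note beats per measure
Total = 11 × 6 measures
= 66 half-note beats


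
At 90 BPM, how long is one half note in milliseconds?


Reasoning:
One quarter-note beat = 60000 / BPM = 60000 / 90 ms
Half note = 2 × quarter note
Duration = 2 × 60000 / 90 = 120000 / 90
= 1333.3 ms


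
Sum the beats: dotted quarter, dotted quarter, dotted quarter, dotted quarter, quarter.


Let's work it out.
Beat values:
  dotted quarter = 1.5 beats
  dotted quarter = 1.5 beats
  dotted quarter = 1.5 beats
  dotted quarter = 1.5 beats
  quarter = 1 beat
Sum = 1.5 + 1.5 + 1.5 + 1.5 + 1
= 7 beats


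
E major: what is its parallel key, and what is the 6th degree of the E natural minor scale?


Reasoning:
Parallel keys share the same tonic but differ in mode
E major → parallel is E minor
E natural minor scale: E F# G A B C D
= E minor; 6th degree = C


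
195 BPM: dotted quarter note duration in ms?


Let's work it out.
One quarter-note beat = 60000 / BPM = 60000 / 195 ms
Dotted quarter note = 3/2 × quarter note
Duration = 3/2 × 60000 / 195 = 90000 / 195
= 461.5 ms


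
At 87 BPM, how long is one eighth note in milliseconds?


Solution.
One quarter-note beat = 60000 / BPM = 60000 / 87 ms
Eighth note = 1/2 × quarter note
Duration = 1/2 × 60000 / 87 = 30000 / 87
= 344.8 ms


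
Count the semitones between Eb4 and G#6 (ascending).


Let's work it out.
Absolute semitone position = octave×12 + chromatic position
Eb4: 4×12 + 3 = 51
G#6: 6×12 + 8 = 80
Difference = 80 - 51 = 29
= 29 semitones


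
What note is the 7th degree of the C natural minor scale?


Natural minor scale pattern: W-H-W-W-H-W-W (2-1-2-2-1-2-2 semitones)
Starting from C:
  C + 2 semitones → D
  D + 1 semitone → Eb
  Eb + 2 semitones → F
  F + 2 semitones → G
  G + 1 semitone → Ab
  Ab + 2 semitones → Bb
  Bb + 2 semitones → C
Scale: C D Eb F G Ab Bb
Degree 7 = Bb


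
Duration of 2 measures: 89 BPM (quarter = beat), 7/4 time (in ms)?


Step by step:
Quarter-note beat duration = 60000 / 89 ms
Beats per measure (7/4) = 7
One measure = 7 × 60000 / 89 = 420000 / 89 ms
2 measures = 2 × 420000 / 89 = 840000 / 89
= 9438.2 ms


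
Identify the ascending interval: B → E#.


Step by step:
Letter names: B → E spans 4 letter names → a 4th
Semitones: B → E# = 6 half-steps
A 4th of 6 semitones is an augmented 4th
= augmented 4th


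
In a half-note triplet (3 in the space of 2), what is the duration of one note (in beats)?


Reasoning:
Triplet: 3 notes occupy the space of 2 half notes
Space = 2 × 2 = 4 beats
Each triplet note = 4 / 3 = 4/3 beats
= 4/3 beats


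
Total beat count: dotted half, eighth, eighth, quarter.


Reasoning:
Beat values:
  dotted half = 3 beats
  eighth = 0.5 beats
  eighth = 0.5 beats
  quarter = 1 beat
Sum = 3 + 0.5 + 0.5 + 1
= 5 beats


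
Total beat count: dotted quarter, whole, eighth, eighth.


Step by step:
Beat values:
  dotted quarter = 1.5 beats
  whole = 4 beats
  eighth = 0.5 beats
  eighth = 0.5 beats
Sum = 1.5 + 4 + 0.5 + 0.5
= 6.5 beats


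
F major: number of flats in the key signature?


Flat major keys: C(0), F(1), Bb(2), Eb(3), Ab(4), Db(5), Gb(6), Cb(7)
F major has 1 flat
Order of flats: Bb Eb Ab Db Gb Cb Fb → first 1: Bb
= 1 flat


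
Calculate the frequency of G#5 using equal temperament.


Step by step:
f = 440 × 2^(n/12) where n = semitones from A4
G#5: 11 semitones from A4
f = 440 × 2^(11/12)
f = 830.61 Hz


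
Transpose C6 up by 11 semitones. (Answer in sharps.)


C6: chromatic position 0 in octave 6 → absolute = 6×12 + 0 = 72
Transpose up 11: 72 + 11 = 83
83 = 6×12 + 11 → B in octave 6
Result = B6


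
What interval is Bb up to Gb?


Solution.
Letter names: B → G spans 6 letter names → a 6th
Semitones: Bb → Gb = 8 half-steps
A 6th of 8 semitones is a minor 6th
= minor 6th


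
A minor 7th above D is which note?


Working:
A 7th spans 7 letter names, so from D we land on C
A minor 7th = 10 semitones above D
Spell C at that pitch: C
= C


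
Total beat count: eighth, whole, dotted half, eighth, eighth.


Reasoning:
Beat values:
  eighth = 0.5 beats
  whole = 4 beats
  dotted half = 3 beats
  eighth = 0.5 beats
  eighth = 0.5 beats
Sum = 0.5 + 4 + 3 + 0.5 + 0.5
= 8.5 beats


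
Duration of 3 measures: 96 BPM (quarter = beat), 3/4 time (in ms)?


Let's work it out.
Quarter-note beat duration = 60000 / 96 ms
Beats per measure (3/4) = 3
One measure = 3 × 60000 / 96 = 180000 / 96 ms
3 measures = 3 × 180000 / 96 = 540000 / 96
= 5625.0 ms


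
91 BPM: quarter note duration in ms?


Reasoning:
One quarter-note beat = 60000 / BPM = 60000 / 91 ms
Duration = 60000 / 91
= 659.3 ms


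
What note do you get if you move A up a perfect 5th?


Working:
perfect 5th: 5 letter names, 7 semitones
Letter: A + 4 → E
Pitch: A + 7 semitones, spelled as an E → E
= E


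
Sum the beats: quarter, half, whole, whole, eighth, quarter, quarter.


Step by step:
Beat values:
  quarter = 1 beat
  half = 2 beats
  whole = 4 beats
  whole = 4 beats
  eighth = 0.5 beats
  quarter = 1 beat
  quarter = 1 beat
Sum = 1 + 2 + 4 + 4 + 0.5 + 1 + 1
= 13.5 beats


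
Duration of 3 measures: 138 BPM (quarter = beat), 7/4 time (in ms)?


Quarter-note beat duration = 60000 / 138 ms
Beats per measure (7/4) = 7
One measure = 7 × 60000 / 138 = 420000 / 138 ms
3 measures = 3 × 420000 / 138 = 1260000 / 138
= 9130.4 ms


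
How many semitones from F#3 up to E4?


Reasoning:
Absolute semitone position = octave×12 + chromatic position
F#3: 3×12 + 6 = 42
E4: 4×12 + 4 = 52
Difference = 52 - 42 = 10
= 10 semitones


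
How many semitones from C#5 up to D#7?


Absolute semitone position = octave×12 + chromatic position
C#5: 5×12 + 1 = 61
D#7: 7×12 + 3 = 87
Difference = 87 - 61 = 26
= 26 semitones
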